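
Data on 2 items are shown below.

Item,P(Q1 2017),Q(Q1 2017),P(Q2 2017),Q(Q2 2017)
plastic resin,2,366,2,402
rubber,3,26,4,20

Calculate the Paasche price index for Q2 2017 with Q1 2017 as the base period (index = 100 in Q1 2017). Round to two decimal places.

102.31

Paasche price index uses current-period quantities as weights.
ΣP(Q2 2017)·Q(Q2 2017) = 2×402 + 4×20 = 804 + 80 = 884
ΣP(Q1 2017)·Q(Q2 2017) = 2×402 + 3×20 = 804 + 60 = 864
Index = 884 / 864 × 100 = 102.3148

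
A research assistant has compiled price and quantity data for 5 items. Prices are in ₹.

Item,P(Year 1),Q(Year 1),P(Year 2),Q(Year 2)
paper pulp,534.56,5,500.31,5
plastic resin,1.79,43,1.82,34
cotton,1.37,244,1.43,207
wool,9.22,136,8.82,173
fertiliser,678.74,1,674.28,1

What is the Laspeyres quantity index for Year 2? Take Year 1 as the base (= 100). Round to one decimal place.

Laspeyres quantity index uses base-period prices as weights.
ΣP(Year 1)·Q(Year 2) = 534.56×5 + 1.79×34 + 1.37×207 + 9.22×173 + 678.74×1 = 2672.8 + 60.86 + 283.59 + 1595.06 + 678.74 = 5291.05
ΣP(Year 1)·Q(Year 1) = 534.56×5 + 1.79×43 + 1.37×244 + 9.22×136 + 678.74×1 = 2672.8 + 76.97 + 334.28 + 1253.92 + 678.74 = 5016.71
Index = 5291.05 / 5016.71 × 100 = 105.4685

105.5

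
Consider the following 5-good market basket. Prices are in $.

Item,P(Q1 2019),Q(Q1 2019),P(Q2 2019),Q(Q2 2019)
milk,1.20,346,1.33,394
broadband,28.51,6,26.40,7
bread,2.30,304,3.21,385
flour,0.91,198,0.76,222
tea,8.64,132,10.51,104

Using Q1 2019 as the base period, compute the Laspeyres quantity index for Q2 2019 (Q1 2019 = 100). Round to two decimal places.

102.01

Laspeyres quantity index uses base-period prices as weights.
ΣP(Q1 2019)·Q(Q2 2019) = 1.20×394 + 28.51×7 + 2.30×385 + 0.91×222 + 8.64×104 = 472.8 + 199.57 + 885.5 + 202.02 + 898.56 = 2658.45
ΣP(Q1 2019)·Q(Q1 2019) = 1.20×346 + 28.51×6 + 2.30×304 + 0.91×198 + 8.64×132 = 415.2 + 171.06 + 699.2 + 180.18 + 1140.48 = 2606.12
Index = 2658.45 / 2606.12 × 100 = 102.0080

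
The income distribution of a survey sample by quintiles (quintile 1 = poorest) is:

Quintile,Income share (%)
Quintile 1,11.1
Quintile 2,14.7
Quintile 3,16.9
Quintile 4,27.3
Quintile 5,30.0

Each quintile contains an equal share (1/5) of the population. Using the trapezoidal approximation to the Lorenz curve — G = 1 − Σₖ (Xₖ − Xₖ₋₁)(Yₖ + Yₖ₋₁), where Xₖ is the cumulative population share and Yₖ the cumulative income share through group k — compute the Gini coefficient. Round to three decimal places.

Cumulative income shares Yₖ: 0.1110, 0.2580, 0.4270, 0.7000, 1.0000
Σ (Xₖ−Xₖ₋₁)(Yₖ+Yₖ₋₁) = (1/5)(0.1110+0.0000) + (1/5)(0.2580+0.1110) + (1/5)(0.4270+0.2580) + (1/5)(0.7000+0.4270) + (1/5)(1.0000+0.7000)
  = 0.0222 + 0.0738 + 0.1370 + 0.2254 + 0.3400 = 0.7984
G = 1 − 0.7984 = 0.2016

0.202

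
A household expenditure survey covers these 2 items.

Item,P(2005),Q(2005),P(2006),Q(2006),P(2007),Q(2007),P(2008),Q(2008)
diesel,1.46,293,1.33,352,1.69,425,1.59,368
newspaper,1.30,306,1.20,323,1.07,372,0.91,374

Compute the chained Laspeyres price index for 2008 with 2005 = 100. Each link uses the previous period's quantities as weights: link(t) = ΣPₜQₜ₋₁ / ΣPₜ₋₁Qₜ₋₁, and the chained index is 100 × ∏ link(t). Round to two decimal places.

Link 2005→2006:
ΣP(2006)Q(2005) = 1.33×293 + 1.20×306 = 389.69 + 367.2 = 756.89
ΣP(2005)Q(2005) = 1.46×293 + 1.30×306 = 427.78 + 397.8 = 825.58
link = 756.89/825.58 = 0.916798
Link 2006→2007:
ΣP(2007)Q(2006) = 1.69×352 + 1.07×323 = 594.88 + 345.61 = 940.49
ΣP(2006)Q(2006) = 1.33×352 + 1.20×323 = 468.16 + 387.6 = 855.76
link = 940.49/855.76 = 1.099011
Link 2007→2008:
ΣP(2008)Q(2007) = 1.59×425 + 0.91×372 = 675.75 + 338.52 = 1014.27
ΣP(2007)Q(2007) = 1.69×425 + 1.07×372 = 718.25 + 398.04 = 1116.29
link = 1014.27/1116.29 = 0.908608
Chained index = 100 × 0.916798 × 1.099011 × 0.908608 = 91.5487

91.55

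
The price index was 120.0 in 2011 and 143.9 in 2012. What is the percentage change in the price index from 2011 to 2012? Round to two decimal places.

19.92%

Change = (143.9 − 120.0) / 120.0 × 100
       = 23.9 / 120.0 × 100 = 19.9167%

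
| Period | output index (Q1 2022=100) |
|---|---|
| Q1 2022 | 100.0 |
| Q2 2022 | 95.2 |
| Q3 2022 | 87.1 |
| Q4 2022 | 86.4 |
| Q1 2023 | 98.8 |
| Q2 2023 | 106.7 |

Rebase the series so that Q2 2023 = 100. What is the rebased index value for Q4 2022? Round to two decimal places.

80.97

Rebased(Q4 2022) = 86.4 / 106.7 × 100 = 80.9747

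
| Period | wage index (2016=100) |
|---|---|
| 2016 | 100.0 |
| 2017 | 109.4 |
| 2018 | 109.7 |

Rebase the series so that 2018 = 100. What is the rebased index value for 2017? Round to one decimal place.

Rebased(2017) = 109.4 / 109.7 × 100 = 99.7265

99.7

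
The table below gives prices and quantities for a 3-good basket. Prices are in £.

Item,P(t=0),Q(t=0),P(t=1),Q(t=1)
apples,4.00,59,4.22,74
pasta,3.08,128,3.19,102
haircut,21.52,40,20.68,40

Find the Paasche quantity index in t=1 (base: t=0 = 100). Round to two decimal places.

98.68

Paasche quantity index uses current-period prices as weights.
ΣP(t=1)·Q(t=1) = 4.22×74 + 3.19×102 + 20.68×40 = 312.28 + 325.38 + 827.2 = 1464.86
ΣP(t=1)·Q(t=0) = 4.22×59 + 3.19×128 + 20.68×40 = 248.98 + 408.32 + 827.2 = 1484.5
Index = 1464.86 / 1484.5 × 100 = 98.6770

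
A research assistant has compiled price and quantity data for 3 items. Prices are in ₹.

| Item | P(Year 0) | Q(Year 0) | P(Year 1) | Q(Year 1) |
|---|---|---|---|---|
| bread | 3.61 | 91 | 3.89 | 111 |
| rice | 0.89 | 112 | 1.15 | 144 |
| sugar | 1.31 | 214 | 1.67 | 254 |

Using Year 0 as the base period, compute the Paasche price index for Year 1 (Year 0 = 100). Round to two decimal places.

Paasche price index uses current-period quantities as weights.
ΣP(Year 1)·Q(Year 1) = 3.89×111 + 1.15×144 + 1.67×254 = 431.79 + 165.6 + 424.18 = 1021.57
ΣP(Year 0)·Q(Year 1) = 3.61×111 + 0.89×144 + 1.31×254 = 400.71 + 128.16 + 332.74 = 861.61
Index = 1021.57 / 861.61 × 100 = 118.5652

118.57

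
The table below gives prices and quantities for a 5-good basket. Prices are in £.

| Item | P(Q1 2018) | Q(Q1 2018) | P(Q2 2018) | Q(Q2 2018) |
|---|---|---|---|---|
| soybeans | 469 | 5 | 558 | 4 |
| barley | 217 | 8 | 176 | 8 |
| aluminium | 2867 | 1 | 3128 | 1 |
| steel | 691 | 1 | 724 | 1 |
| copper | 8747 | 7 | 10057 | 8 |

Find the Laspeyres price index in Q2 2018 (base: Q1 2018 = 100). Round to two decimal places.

113.91

Laspeyres price index uses base-period quantities as weights.
ΣP(Q2 2018)·Q(Q1 2018) = 558×5 + 176×8 + 3128×1 + 724×1 + 10057×7 = 2790 + 1408 + 3128 + 724 + 70399 = 78449
ΣP(Q1 2018)·Q(Q1 2018) = 469×5 + 217×8 + 2867×1 + 691×1 + 8747×7 = 2345 + 1736 + 2867 + 691 + 61229 = 68868
Index = 78449 / 68868 × 100 = 113.9121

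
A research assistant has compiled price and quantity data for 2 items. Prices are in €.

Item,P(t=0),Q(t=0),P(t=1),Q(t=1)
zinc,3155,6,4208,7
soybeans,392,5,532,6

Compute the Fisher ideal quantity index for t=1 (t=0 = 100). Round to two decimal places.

Laspeyres component (base-period weights):
ΣP(t=0)Q(t=1) = 3155×7 + 392×6 = 22085 + 2352 = 24437
ΣP(t=0)Q(t=0) = 3155×6 + 392×5 = 18930 + 1960 = 20890
L = 24437 / 20890 × 100 = 116.9794
Paasche component (current-period weights):
ΣP(t=1)Q(t=1) = 4208×7 + 532×6 = 29456 + 3192 = 32648
ΣP(t=1)Q(t=0) = 4208×6 + 532×5 = 25248 + 2660 = 27908
P = 32648 / 27908 × 100 = 116.9844
Fisher = √(L × P) = √(116.9794 × 116.9844) = 116.9819

116.98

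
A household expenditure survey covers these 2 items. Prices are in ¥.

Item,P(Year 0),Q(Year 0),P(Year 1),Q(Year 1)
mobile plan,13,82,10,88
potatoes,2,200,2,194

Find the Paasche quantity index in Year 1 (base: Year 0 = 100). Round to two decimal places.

Paasche quantity index uses current-period prices as weights.
ΣP(Year 1)·Q(Year 1) = 10×88 + 2×194 = 880 + 388 = 1268
ΣP(Year 1)·Q(Year 0) = 10×82 + 2×200 = 820 + 400 = 1220
Index = 1268 / 1220 × 100 = 103.9344

103.93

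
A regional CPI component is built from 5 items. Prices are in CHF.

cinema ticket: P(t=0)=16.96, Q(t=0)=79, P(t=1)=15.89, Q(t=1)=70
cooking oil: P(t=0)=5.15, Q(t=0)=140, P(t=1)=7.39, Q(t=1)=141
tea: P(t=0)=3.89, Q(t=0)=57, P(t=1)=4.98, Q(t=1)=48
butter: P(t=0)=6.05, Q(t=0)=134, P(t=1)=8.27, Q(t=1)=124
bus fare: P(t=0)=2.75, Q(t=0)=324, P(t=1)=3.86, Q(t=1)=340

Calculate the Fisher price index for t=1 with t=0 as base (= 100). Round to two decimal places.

Laspeyres component (base-period weights):
ΣP(t=1)Q(t=0) = 15.89×79 + 7.39×140 + 4.98×57 + 8.27×134 + 3.86×324 = 1255.31 + 1034.6 + 283.86 + 1108.18 + 1250.64 = 4932.59
ΣP(t=0)Q(t=0) = 16.96×79 + 5.15×140 + 3.89×57 + 6.05×134 + 2.75×324 = 1339.84 + 721 + 221.73 + 810.7 + 891 = 3984.27
L = 4932.59 / 3984.27 × 100 = 123.8016
Paasche component (current-period weights):
ΣP(t=1)Q(t=1) = 15.89×70 + 7.39×141 + 4.98×48 + 8.27×124 + 3.86×340 = 1112.3 + 1041.99 + 239.04 + 1025.48 + 1312.4 = 4731.21
ΣP(t=0)Q(t=1) = 16.96×70 + 5.15×141 + 3.89×48 + 6.05×124 + 2.75×340 = 1187.2 + 726.15 + 186.72 + 750.2 + 935 = 3785.27
P = 4731.21 / 3785.27 × 100 = 124.9900
Fisher = √(L × P) = √(123.8016 × 124.9900) = 124.3944

124.39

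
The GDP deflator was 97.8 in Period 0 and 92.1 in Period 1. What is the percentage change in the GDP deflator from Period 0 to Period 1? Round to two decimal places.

-5.83%

Change = (92.1 − 97.8) / 97.8 × 100
       = -5.7 / 97.8 × 100 = -5.8282%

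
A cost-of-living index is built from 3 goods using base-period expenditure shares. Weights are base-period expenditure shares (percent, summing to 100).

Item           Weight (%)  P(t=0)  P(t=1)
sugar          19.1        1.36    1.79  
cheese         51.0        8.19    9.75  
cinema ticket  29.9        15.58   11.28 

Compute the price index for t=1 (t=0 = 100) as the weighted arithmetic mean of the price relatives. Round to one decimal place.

107.5

sugar: 19.1 × (1.79/1.36) = 19.1 × 1.316176 = 25.1390
cheese: 51.0 × (9.75/8.19) = 51.0 × 1.190476 = 60.7143
cinema ticket: 29.9 × (11.28/15.58) = 29.9 × 0.724005 = 21.6478
Index = Σ wᵢ·(p₁ᵢ/p₀ᵢ) = 25.1390 + 60.7143 + 21.6478 = 107.5010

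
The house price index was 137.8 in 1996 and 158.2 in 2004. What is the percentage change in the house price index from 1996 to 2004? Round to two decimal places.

Change = (158.2 − 137.8) / 137.8 × 100
       = 20.4 / 137.8 × 100 = 14.8041%

14.80%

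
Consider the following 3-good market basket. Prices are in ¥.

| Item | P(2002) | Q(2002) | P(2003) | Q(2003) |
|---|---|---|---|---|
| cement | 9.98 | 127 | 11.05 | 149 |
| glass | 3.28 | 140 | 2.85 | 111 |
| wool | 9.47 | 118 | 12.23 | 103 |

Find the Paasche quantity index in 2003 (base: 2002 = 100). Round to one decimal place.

99.3

Paasche quantity index uses current-period prices as weights.
ΣP(2003)·Q(2003) = 11.05×149 + 2.85×111 + 12.23×103 = 1646.45 + 316.35 + 1259.69 = 3222.49
ΣP(2003)·Q(2002) = 11.05×127 + 2.85×140 + 12.23×118 = 1403.35 + 399 + 1443.14 = 3245.49
Index = 3222.49 / 3245.49 × 100 = 99.2913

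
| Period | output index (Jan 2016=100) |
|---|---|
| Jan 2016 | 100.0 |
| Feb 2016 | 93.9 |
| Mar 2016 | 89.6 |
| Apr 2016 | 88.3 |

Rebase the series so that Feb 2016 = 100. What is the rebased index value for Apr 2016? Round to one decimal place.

Rebased(Apr 2016) = 88.3 / 93.9 × 100 = 94.0362

94.0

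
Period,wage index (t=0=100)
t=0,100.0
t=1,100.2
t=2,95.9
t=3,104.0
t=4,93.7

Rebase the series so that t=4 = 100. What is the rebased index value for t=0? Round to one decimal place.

106.7

Rebased(t=0) = 100.0 / 93.7 × 100 = 106.7236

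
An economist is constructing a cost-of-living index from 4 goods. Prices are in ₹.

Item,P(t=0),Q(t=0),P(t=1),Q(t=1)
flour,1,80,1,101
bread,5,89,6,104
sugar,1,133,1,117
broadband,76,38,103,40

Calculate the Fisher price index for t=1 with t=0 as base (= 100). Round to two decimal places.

131.39

Laspeyres component (base-period weights):
ΣP(t=1)Q(t=0) = 1×80 + 6×89 + 1×133 + 103×38 = 80 + 534 + 133 + 3914 = 4661
ΣP(t=0)Q(t=0) = 1×80 + 5×89 + 1×133 + 76×38 = 80 + 445 + 133 + 2888 = 3546
L = 4661 / 3546 × 100 = 131.4439
Paasche component (current-period weights):
ΣP(t=1)Q(t=1) = 1×101 + 6×104 + 1×117 + 103×40 = 101 + 624 + 117 + 4120 = 4962
ΣP(t=0)Q(t=1) = 1×101 + 5×104 + 1×117 + 76×40 = 101 + 520 + 117 + 3040 = 3778
P = 4962 / 3778 × 100 = 131.3393
Fisher = √(L × P) = √(131.4439 × 131.3393) = 131.3916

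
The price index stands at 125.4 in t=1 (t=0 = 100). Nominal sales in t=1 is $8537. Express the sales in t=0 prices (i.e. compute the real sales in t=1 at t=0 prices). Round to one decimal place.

Real = Nominal ÷ (Index/100) = 8537 ÷ (125.4/100)
     = 8537 ÷ 1.254 = 6807.8150

6807.8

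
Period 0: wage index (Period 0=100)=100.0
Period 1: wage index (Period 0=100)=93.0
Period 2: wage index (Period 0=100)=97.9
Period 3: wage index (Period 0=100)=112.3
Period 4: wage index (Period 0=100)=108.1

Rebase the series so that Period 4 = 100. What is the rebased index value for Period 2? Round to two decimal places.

Rebased(Period 2) = 97.9 / 108.1 × 100 = 90.5643

90.56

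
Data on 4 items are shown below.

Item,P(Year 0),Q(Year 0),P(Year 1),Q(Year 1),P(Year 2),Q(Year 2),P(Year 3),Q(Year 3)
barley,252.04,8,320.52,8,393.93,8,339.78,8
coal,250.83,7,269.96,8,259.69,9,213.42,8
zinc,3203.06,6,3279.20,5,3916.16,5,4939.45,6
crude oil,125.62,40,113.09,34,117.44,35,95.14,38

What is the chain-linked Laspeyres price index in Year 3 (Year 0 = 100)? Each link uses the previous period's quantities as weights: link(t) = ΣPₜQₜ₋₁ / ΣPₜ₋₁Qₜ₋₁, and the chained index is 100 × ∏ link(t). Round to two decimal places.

Link Year 0→Year 1:
ΣP(Year 1)Q(Year 0) = 320.52×8 + 269.96×7 + 3279.20×6 + 113.09×40 = 2564.16 + 1889.72 + 19675.2 + 4523.6 = 28652.68
ΣP(Year 0)Q(Year 0) = 252.04×8 + 250.83×7 + 3203.06×6 + 125.62×40 = 2016.32 + 1755.81 + 19218.36 + 5024.8 = 28015.29
link = 28652.68/28015.29 = 1.022752
Link Year 1→Year 2:
ΣP(Year 2)Q(Year 1) = 393.93×8 + 259.69×8 + 3916.16×5 + 117.44×34 = 3151.44 + 2077.52 + 19580.8 + 3992.96 = 28802.72
ΣP(Year 1)Q(Year 1) = 320.52×8 + 269.96×8 + 3279.20×5 + 113.09×34 = 2564.16 + 2159.68 + 16396 + 3845.06 = 24964.9
link = 28802.72/24964.9 = 1.153729
Link Year 2→Year 3:
ΣP(Year 3)Q(Year 2) = 339.78×8 + 213.42×9 + 4939.45×5 + 95.14×35 = 2718.24 + 1920.78 + 24697.25 + 3329.9 = 32666.17
ΣP(Year 2)Q(Year 2) = 393.93×8 + 259.69×9 + 3916.16×5 + 117.44×35 = 3151.44 + 2337.21 + 19580.8 + 4110.4 = 29179.85
link = 32666.17/29179.85 = 1.119477
Chained index = 100 × 1.022752 × 1.153729 × 1.119477 = 132.0958

132.10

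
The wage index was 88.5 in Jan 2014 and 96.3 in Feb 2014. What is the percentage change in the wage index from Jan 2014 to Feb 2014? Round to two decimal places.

8.81%

Change = (96.3 − 88.5) / 88.5 × 100
       = 7.8 / 88.5 × 100 = 8.8136%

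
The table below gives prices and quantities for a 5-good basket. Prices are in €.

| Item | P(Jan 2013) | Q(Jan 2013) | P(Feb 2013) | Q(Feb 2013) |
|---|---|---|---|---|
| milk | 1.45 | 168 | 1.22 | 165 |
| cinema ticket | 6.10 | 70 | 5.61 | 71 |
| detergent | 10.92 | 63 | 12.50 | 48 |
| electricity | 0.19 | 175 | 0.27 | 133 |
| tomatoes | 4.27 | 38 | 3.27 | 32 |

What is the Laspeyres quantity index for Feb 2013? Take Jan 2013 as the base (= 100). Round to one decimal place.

Laspeyres quantity index uses base-period prices as weights.
ΣP(Jan 2013)·Q(Feb 2013) = 1.45×165 + 6.10×71 + 10.92×48 + 0.19×133 + 4.27×32 = 239.25 + 433.1 + 524.16 + 25.27 + 136.64 = 1358.42
ΣP(Jan 2013)·Q(Jan 2013) = 1.45×168 + 6.10×70 + 10.92×63 + 0.19×175 + 4.27×38 = 243.6 + 427 + 687.96 + 33.25 + 162.26 = 1554.07
Index = 1358.42 / 1554.07 × 100 = 87.4105

87.4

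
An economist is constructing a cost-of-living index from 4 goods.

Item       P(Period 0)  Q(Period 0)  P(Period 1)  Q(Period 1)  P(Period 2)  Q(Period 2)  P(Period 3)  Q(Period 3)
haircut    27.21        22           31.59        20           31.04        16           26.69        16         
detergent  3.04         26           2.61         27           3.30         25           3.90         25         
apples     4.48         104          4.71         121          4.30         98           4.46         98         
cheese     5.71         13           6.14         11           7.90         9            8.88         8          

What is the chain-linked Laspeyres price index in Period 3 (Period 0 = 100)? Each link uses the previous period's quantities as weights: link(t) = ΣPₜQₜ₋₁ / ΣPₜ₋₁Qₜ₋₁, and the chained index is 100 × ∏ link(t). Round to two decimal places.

Link Period 0→Period 1:
ΣP(Period 1)Q(Period 0) = 31.59×22 + 2.61×26 + 4.71×104 + 6.14×13 = 694.98 + 67.86 + 489.84 + 79.82 = 1332.5
ΣP(Period 0)Q(Period 0) = 27.21×22 + 3.04×26 + 4.48×104 + 5.71×13 = 598.62 + 79.04 + 465.92 + 74.23 = 1217.81
link = 1332.5/1217.81 = 1.094177
Link Period 1→Period 2:
ΣP(Period 2)Q(Period 1) = 31.04×20 + 3.30×27 + 4.30×121 + 7.90×11 = 620.8 + 89.1 + 520.3 + 86.9 = 1317.1
ΣP(Period 1)Q(Period 1) = 31.59×20 + 2.61×27 + 4.71×121 + 6.14×11 = 631.8 + 70.47 + 569.91 + 67.54 = 1339.72
link = 1317.1/1339.72 = 0.983116
Link Period 2→Period 3:
ΣP(Period 3)Q(Period 2) = 26.69×16 + 3.90×25 + 4.46×98 + 8.88×9 = 427.04 + 97.5 + 437.08 + 79.92 = 1041.54
ΣP(Period 2)Q(Period 2) = 31.04×16 + 3.30×25 + 4.30×98 + 7.90×9 = 496.64 + 82.5 + 421.4 + 71.1 = 1071.64
link = 1041.54/1071.64 = 0.971912
Chained index = 100 × 1.094177 × 0.983116 × 0.971912 = 104.5489

104.55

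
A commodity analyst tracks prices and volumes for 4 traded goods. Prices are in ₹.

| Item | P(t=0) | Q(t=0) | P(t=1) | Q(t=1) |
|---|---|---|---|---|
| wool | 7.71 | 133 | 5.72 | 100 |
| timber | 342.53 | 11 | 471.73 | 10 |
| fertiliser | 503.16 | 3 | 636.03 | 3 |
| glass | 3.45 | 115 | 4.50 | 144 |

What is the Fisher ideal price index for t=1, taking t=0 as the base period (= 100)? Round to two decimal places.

125.75

Laspeyres component (base-period weights):
ΣP(t=1)Q(t=0) = 5.72×133 + 471.73×11 + 636.03×3 + 4.50×115 = 760.76 + 5189.03 + 1908.09 + 517.5 = 8375.38
ΣP(t=0)Q(t=0) = 7.71×133 + 342.53×11 + 503.16×3 + 3.45×115 = 1025.43 + 3767.83 + 1509.48 + 396.75 = 6699.49
L = 8375.38 / 6699.49 × 100 = 125.0152
Paasche component (current-period weights):
ΣP(t=1)Q(t=1) = 5.72×100 + 471.73×10 + 636.03×3 + 4.50×144 = 572 + 4717.3 + 1908.09 + 648 = 7845.39
ΣP(t=0)Q(t=1) = 7.71×100 + 342.53×10 + 503.16×3 + 3.45×144 = 771 + 3425.3 + 1509.48 + 496.8 = 6202.58
P = 7845.39 / 6202.58 × 100 = 126.4859
Fisher = √(L × P) = √(125.0152 × 126.4859) = 125.7484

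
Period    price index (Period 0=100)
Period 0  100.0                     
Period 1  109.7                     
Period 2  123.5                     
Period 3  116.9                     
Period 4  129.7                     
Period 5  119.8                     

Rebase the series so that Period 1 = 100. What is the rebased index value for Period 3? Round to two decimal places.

Rebased(Period 3) = 116.9 / 109.7 × 100 = 106.5634

106.56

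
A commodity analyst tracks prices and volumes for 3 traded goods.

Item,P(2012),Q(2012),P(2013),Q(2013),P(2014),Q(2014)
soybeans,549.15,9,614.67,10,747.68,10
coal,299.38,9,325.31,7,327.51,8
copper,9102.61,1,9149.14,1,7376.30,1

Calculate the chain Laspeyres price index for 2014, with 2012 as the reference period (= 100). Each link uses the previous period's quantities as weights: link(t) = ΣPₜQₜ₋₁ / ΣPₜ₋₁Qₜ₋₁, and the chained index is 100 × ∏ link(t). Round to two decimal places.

Link 2012→2013:
ΣP(2013)Q(2012) = 614.67×9 + 325.31×9 + 9149.14×1 = 5532.03 + 2927.79 + 9149.14 = 17608.96
ΣP(2012)Q(2012) = 549.15×9 + 299.38×9 + 9102.61×1 = 4942.35 + 2694.42 + 9102.61 = 16739.38
link = 17608.96/16739.38 = 1.051948
Link 2013→2014:
ΣP(2014)Q(2013) = 747.68×10 + 327.51×7 + 7376.30×1 = 7476.8 + 2292.57 + 7376.3 = 17145.67
ΣP(2013)Q(2013) = 614.67×10 + 325.31×7 + 9149.14×1 = 6146.7 + 2277.17 + 9149.14 = 17573.01
link = 17145.67/17573.01 = 0.975682
Chained index = 100 × 1.051948 × 0.975682 = 102.6367

102.64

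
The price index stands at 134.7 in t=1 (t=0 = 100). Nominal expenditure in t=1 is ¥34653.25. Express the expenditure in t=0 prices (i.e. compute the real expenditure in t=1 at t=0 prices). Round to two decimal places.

25726.24

Real = Nominal ÷ (Index/100) = 34653.25 ÷ (134.7/100)
     = 34653.25 ÷ 1.347 = 25726.2435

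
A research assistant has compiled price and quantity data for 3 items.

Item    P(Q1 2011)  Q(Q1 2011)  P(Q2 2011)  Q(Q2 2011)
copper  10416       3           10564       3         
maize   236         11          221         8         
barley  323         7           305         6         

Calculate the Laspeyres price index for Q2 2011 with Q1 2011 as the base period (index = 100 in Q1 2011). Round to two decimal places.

Laspeyres price index uses base-period quantities as weights.
ΣP(Q2 2011)·Q(Q1 2011) = 10564×3 + 221×11 + 305×7 = 31692 + 2431 + 2135 = 36258
ΣP(Q1 2011)·Q(Q1 2011) = 10416×3 + 236×11 + 323×7 = 31248 + 2596 + 2261 = 36105
Index = 36258 / 36105 × 100 = 100.4238

100.42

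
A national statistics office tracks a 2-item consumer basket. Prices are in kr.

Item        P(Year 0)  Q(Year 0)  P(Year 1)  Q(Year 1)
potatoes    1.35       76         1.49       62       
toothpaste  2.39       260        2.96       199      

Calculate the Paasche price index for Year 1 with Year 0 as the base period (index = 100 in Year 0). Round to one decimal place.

121.8

Paasche price index uses current-period quantities as weights.
ΣP(Year 1)·Q(Year 1) = 1.49×62 + 2.96×199 = 92.38 + 589.04 = 681.42
ΣP(Year 0)·Q(Year 1) = 1.35×62 + 2.39×199 = 83.7 + 475.61 = 559.31
Index = 681.42 / 559.31 × 100 = 121.8323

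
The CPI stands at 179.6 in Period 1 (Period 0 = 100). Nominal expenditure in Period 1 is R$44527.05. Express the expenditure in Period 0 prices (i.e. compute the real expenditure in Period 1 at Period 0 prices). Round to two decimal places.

24792.34

Real = Nominal ÷ (Index/100) = 44527.05 ÷ (179.6/100)
     = 44527.05 ÷ 1.796 = 24792.3441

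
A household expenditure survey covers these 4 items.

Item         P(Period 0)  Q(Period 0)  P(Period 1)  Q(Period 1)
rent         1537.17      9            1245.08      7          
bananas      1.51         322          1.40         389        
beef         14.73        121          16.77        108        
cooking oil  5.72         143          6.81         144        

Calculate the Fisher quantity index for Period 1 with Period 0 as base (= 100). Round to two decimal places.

81.77

Laspeyres component (base-period weights):
ΣP(Period 0)Q(Period 1) = 1537.17×7 + 1.51×389 + 14.73×108 + 5.72×144 = 10760.19 + 587.39 + 1590.84 + 823.68 = 13762.1
ΣP(Period 0)Q(Period 0) = 1537.17×9 + 1.51×322 + 14.73×121 + 5.72×143 = 13834.53 + 486.22 + 1782.33 + 817.96 = 16921.04
L = 13762.1 / 16921.04 × 100 = 81.3313
Paasche component (current-period weights):
ΣP(Period 1)Q(Period 1) = 1245.08×7 + 1.40×389 + 16.77×108 + 6.81×144 = 8715.56 + 544.6 + 1811.16 + 980.64 = 12051.96
ΣP(Period 1)Q(Period 0) = 1245.08×9 + 1.40×322 + 16.77×121 + 6.81×143 = 11205.72 + 450.8 + 2029.17 + 973.83 = 14659.52
P = 12051.96 / 14659.52 × 100 = 82.2125
Fisher = √(L × P) = √(81.3313 × 82.2125) = 81.7707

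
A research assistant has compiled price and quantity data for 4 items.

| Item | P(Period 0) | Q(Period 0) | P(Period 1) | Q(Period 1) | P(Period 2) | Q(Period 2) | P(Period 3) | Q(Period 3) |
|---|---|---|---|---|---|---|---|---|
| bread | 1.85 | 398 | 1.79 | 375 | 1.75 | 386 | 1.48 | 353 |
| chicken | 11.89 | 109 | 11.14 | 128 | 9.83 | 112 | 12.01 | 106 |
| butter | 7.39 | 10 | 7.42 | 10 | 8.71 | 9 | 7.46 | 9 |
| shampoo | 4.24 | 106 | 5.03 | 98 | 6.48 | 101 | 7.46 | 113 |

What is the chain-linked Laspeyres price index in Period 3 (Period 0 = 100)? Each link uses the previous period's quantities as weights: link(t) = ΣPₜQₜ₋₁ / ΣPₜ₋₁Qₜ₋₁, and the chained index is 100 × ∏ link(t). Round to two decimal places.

107.03

Link Period 0→Period 1:
ΣP(Period 1)Q(Period 0) = 1.79×398 + 11.14×109 + 7.42×10 + 5.03×106 = 712.42 + 1214.26 + 74.2 + 533.18 = 2534.06
ΣP(Period 0)Q(Period 0) = 1.85×398 + 11.89×109 + 7.39×10 + 4.24×106 = 736.3 + 1296.01 + 73.9 + 449.44 = 2555.65
link = 2534.06/2555.65 = 0.991552
Link Period 1→Period 2:
ΣP(Period 2)Q(Period 1) = 1.75×375 + 9.83×128 + 8.71×10 + 6.48×98 = 656.25 + 1258.24 + 87.1 + 635.04 = 2636.63
ΣP(Period 1)Q(Period 1) = 1.79×375 + 11.14×128 + 7.42×10 + 5.03×98 = 671.25 + 1425.92 + 74.2 + 492.94 = 2664.31
link = 2636.63/2664.31 = 0.989611
Link Period 2→Period 3:
ΣP(Period 3)Q(Period 2) = 1.48×386 + 12.01×112 + 7.46×9 + 7.46×101 = 571.28 + 1345.12 + 67.14 + 753.46 = 2737
ΣP(Period 2)Q(Period 2) = 1.75×386 + 9.83×112 + 8.71×9 + 6.48×101 = 675.5 + 1100.96 + 78.39 + 654.48 = 2509.33
link = 2737/2509.33 = 1.090729
Chained index = 100 × 0.991552 × 0.989611 × 1.090729 = 107.0279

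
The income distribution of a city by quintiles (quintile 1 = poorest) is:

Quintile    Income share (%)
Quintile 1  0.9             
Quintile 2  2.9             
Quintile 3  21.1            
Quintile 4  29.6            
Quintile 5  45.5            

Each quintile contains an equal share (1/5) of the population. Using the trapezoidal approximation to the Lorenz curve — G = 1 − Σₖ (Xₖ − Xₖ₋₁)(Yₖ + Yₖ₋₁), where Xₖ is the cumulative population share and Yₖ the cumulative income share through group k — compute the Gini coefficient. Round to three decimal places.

0.464

Cumulative income shares Yₖ: 0.0090, 0.0380, 0.2490, 0.5450, 1.0000
Σ (Xₖ−Xₖ₋₁)(Yₖ+Yₖ₋₁) = (1/5)(0.0090+0.0000) + (1/5)(0.0380+0.0090) + (1/5)(0.2490+0.0380) + (1/5)(0.5450+0.2490) + (1/5)(1.0000+0.5450)
  = 0.0018 + 0.0094 + 0.0574 + 0.1588 + 0.3090 = 0.5364
G = 1 − 0.5364 = 0.4636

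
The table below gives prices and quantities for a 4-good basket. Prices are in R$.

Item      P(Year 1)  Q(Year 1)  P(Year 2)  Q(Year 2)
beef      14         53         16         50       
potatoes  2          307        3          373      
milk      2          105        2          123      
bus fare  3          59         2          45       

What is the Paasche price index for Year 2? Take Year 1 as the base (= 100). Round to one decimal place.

123.4

Paasche price index uses current-period quantities as weights.
ΣP(Year 2)·Q(Year 2) = 16×50 + 3×373 + 2×123 + 2×45 = 800 + 1119 + 246 + 90 = 2255
ΣP(Year 1)·Q(Year 2) = 14×50 + 2×373 + 2×123 + 3×45 = 700 + 746 + 246 + 135 = 1827
Index = 2255 / 1827 × 100 = 123.4264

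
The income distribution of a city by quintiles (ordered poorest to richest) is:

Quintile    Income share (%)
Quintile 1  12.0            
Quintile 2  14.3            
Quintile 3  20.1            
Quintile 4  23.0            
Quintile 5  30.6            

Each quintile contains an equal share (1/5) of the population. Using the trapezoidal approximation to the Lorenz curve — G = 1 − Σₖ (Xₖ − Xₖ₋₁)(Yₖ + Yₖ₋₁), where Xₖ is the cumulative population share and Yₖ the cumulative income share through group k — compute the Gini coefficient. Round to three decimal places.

0.184

Cumulative income shares Yₖ: 0.1200, 0.2630, 0.4640, 0.6940, 1.0000
Σ (Xₖ−Xₖ₋₁)(Yₖ+Yₖ₋₁) = (1/5)(0.1200+0.0000) + (1/5)(0.2630+0.1200) + (1/5)(0.4640+0.2630) + (1/5)(0.6940+0.4640) + (1/5)(1.0000+0.6940)
  = 0.0240 + 0.0766 + 0.1454 + 0.2316 + 0.3388 = 0.8164
G = 1 − 0.8164 = 0.1836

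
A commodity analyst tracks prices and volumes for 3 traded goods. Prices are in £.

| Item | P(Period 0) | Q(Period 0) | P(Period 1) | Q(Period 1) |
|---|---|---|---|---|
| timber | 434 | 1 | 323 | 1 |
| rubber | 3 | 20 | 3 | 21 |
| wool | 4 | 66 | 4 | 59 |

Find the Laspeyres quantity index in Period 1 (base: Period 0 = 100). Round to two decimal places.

96.70

Laspeyres quantity index uses base-period prices as weights.
ΣP(Period 0)·Q(Period 1) = 434×1 + 3×21 + 4×59 = 434 + 63 + 236 = 733
ΣP(Period 0)·Q(Period 0) = 434×1 + 3×20 + 4×66 = 434 + 60 + 264 = 758
Index = 733 / 758 × 100 = 96.7018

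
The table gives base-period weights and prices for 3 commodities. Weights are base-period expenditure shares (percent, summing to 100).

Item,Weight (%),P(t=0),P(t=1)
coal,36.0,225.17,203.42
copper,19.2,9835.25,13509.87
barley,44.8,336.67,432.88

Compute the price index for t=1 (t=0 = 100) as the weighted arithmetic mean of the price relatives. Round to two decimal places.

116.50

coal: 36.0 × (203.42/225.17) = 36.0 × 0.903406 = 32.5226
copper: 19.2 × (13509.87/9835.25) = 19.2 × 1.373617 = 26.3735
barley: 44.8 × (432.88/336.67) = 44.8 × 1.285769 = 57.6025
Index = Σ wᵢ·(p₁ᵢ/p₀ᵢ) = 32.5226 + 26.3735 + 57.6025 = 116.4986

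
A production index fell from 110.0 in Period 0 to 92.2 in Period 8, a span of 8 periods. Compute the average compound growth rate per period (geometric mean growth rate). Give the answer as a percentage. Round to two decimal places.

-2.18%

Growth factor = (92.2/110.0)^(1/8) = (0.838182)^(1/8) = 0.978177
Growth rate = 0.978177 − 1 = -0.021823 = -2.1823%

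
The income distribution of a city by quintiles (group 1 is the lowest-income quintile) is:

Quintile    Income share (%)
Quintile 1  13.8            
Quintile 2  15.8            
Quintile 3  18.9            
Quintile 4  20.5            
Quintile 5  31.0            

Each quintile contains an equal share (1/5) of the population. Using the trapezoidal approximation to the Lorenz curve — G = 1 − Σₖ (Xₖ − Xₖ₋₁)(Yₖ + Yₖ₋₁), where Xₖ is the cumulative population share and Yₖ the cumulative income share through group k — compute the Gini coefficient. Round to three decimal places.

0.156

Cumulative income shares Yₖ: 0.1380, 0.2960, 0.4850, 0.6900, 1.0000
Σ (Xₖ−Xₖ₋₁)(Yₖ+Yₖ₋₁) = (1/5)(0.1380+0.0000) + (1/5)(0.2960+0.1380) + (1/5)(0.4850+0.2960) + (1/5)(0.6900+0.4850) + (1/5)(1.0000+0.6900)
  = 0.0276 + 0.0868 + 0.1562 + 0.2350 + 0.3380 = 0.8436
G = 1 − 0.8436 = 0.1564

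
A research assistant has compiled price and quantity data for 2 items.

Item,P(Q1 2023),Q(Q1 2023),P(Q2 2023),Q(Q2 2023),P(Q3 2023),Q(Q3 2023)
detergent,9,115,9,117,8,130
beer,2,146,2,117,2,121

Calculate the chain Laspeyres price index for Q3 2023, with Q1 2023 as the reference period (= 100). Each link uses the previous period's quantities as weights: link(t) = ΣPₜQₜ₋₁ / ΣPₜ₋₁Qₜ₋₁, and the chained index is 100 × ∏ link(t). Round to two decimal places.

90.91

Link Q1 2023→Q2 2023:
ΣP(Q2 2023)Q(Q1 2023) = 9×115 + 2×146 = 1035 + 292 = 1327
ΣP(Q1 2023)Q(Q1 2023) = 9×115 + 2×146 = 1035 + 292 = 1327
link = 1327/1327 = 1.000000
Link Q2 2023→Q3 2023:
ΣP(Q3 2023)Q(Q2 2023) = 8×117 + 2×117 = 936 + 234 = 1170
ΣP(Q2 2023)Q(Q2 2023) = 9×117 + 2×117 = 1053 + 234 = 1287
link = 1170/1287 = 0.909091
Chained index = 100 × 1.000000 × 0.909091 = 90.9091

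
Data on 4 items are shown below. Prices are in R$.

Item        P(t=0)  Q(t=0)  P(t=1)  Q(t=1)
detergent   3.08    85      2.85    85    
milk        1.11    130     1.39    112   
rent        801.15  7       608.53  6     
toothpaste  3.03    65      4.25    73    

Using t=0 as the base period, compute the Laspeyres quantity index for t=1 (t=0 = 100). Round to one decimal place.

87.2

Laspeyres quantity index uses base-period prices as weights.
ΣP(t=0)·Q(t=1) = 3.08×85 + 1.11×112 + 801.15×6 + 3.03×73 = 261.8 + 124.32 + 4806.9 + 221.19 = 5414.21
ΣP(t=0)·Q(t=0) = 3.08×85 + 1.11×130 + 801.15×7 + 3.03×65 = 261.8 + 144.3 + 5608.05 + 196.95 = 6211.1
Index = 5414.21 / 6211.1 × 100 = 87.1699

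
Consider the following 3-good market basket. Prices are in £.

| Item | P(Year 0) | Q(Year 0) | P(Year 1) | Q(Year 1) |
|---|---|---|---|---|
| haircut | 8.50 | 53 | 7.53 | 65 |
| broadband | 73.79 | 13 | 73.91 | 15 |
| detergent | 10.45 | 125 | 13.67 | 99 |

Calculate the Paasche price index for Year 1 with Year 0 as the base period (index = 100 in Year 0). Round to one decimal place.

Paasche price index uses current-period quantities as weights.
ΣP(Year 1)·Q(Year 1) = 7.53×65 + 73.91×15 + 13.67×99 = 489.45 + 1108.65 + 1353.33 = 2951.43
ΣP(Year 0)·Q(Year 1) = 8.50×65 + 73.79×15 + 10.45×99 = 552.5 + 1106.85 + 1034.55 = 2693.9
Index = 2951.43 / 2693.9 × 100 = 109.5597

109.6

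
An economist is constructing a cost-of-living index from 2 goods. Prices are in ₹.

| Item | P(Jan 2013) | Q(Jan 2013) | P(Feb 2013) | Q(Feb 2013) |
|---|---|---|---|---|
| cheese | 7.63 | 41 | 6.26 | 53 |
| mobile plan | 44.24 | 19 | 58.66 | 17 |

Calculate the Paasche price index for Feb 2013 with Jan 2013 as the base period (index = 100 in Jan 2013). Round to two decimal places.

114.92

Paasche price index uses current-period quantities as weights.
ΣP(Feb 2013)·Q(Feb 2013) = 6.26×53 + 58.66×17 = 331.78 + 997.22 = 1329
ΣP(Jan 2013)·Q(Feb 2013) = 7.63×53 + 44.24×17 = 404.39 + 752.08 = 1156.47
Index = 1329 / 1156.47 × 100 = 114.9187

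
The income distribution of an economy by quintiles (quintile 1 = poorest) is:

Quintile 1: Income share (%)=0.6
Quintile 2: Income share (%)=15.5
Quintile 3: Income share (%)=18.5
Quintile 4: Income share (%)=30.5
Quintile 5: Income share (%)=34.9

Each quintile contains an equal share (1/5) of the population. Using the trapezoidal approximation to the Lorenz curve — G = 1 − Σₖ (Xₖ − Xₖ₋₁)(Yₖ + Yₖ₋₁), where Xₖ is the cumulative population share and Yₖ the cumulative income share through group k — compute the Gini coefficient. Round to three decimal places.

0.334

Cumulative income shares Yₖ: 0.0060, 0.1610, 0.3460, 0.6510, 1.0000
Σ (Xₖ−Xₖ₋₁)(Yₖ+Yₖ₋₁) = (1/5)(0.0060+0.0000) + (1/5)(0.1610+0.0060) + (1/5)(0.3460+0.1610) + (1/5)(0.6510+0.3460) + (1/5)(1.0000+0.6510)
  = 0.0012 + 0.0334 + 0.1014 + 0.1994 + 0.3302 = 0.6656
G = 1 − 0.6656 = 0.3344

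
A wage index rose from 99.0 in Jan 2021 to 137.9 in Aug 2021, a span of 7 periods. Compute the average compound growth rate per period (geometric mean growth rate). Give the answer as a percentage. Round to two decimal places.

4.85%

Growth factor = (137.9/99.0)^(1/7) = (1.392929)^(1/7) = 1.048483
Growth rate = 1.048483 − 1 = 0.048483 = 4.8483%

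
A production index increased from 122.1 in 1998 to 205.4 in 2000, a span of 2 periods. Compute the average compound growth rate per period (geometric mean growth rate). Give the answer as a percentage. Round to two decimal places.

Growth factor = (205.4/122.1)^(1/2) = (1.682228)^(1/2) = 1.297007
Growth rate = 1.297007 − 1 = 0.297007 = 29.7007%

29.70%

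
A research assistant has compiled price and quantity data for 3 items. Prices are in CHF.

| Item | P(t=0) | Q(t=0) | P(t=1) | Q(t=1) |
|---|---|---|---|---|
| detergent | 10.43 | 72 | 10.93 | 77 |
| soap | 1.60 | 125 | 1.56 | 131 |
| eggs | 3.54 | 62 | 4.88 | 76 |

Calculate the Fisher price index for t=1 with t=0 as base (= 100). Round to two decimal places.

Laspeyres component (base-period weights):
ΣP(t=1)Q(t=0) = 10.93×72 + 1.56×125 + 4.88×62 = 786.96 + 195 + 302.56 = 1284.52
ΣP(t=0)Q(t=0) = 10.43×72 + 1.60×125 + 3.54×62 = 750.96 + 200 + 219.48 = 1170.44
L = 1284.52 / 1170.44 × 100 = 109.7468
Paasche component (current-period weights):
ΣP(t=1)Q(t=1) = 10.93×77 + 1.56×131 + 4.88×76 = 841.61 + 204.36 + 370.88 = 1416.85
ΣP(t=0)Q(t=1) = 10.43×77 + 1.60×131 + 3.54×76 = 803.11 + 209.6 + 269.04 = 1281.75
P = 1416.85 / 1281.75 × 100 = 110.5403
Fisher = √(L × P) = √(109.7468 × 110.5403) = 110.1428

110.14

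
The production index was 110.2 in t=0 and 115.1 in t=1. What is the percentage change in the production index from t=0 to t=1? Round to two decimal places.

4.45%

Change = (115.1 − 110.2) / 110.2 × 100
       = 4.9 / 110.2 × 100 = 4.4465%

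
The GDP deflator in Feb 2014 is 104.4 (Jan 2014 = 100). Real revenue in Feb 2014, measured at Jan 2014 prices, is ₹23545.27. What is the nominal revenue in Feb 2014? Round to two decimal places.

24581.26

Nominal = Real × (Index/100) = 23545.27 × (104.4/100)
        = 23545.27 × 1.044 = 24581.2619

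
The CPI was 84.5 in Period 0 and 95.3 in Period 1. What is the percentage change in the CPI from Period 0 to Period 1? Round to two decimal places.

Change = (95.3 − 84.5) / 84.5 × 100
       = 10.8 / 84.5 × 100 = 12.7811%

12.78%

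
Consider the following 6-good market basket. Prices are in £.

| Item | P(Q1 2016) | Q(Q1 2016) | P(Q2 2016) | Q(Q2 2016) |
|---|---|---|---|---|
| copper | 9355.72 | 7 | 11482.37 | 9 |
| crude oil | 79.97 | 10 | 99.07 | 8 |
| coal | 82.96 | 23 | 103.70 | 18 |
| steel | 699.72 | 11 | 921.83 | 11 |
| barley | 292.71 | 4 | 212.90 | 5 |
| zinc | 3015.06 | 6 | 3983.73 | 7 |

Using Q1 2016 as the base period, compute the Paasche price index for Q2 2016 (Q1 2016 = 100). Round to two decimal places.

Paasche price index uses current-period quantities as weights.
ΣP(Q2 2016)·Q(Q2 2016) = 11482.37×9 + 99.07×8 + 103.70×18 + 921.83×11 + 212.90×5 + 3983.73×7 = 103341.33 + 792.56 + 1866.6 + 10140.13 + 1064.5 + 27886.11 = 145091.23
ΣP(Q1 2016)·Q(Q2 2016) = 9355.72×9 + 79.97×8 + 82.96×18 + 699.72×11 + 292.71×5 + 3015.06×7 = 84201.48 + 639.76 + 1493.28 + 7696.92 + 1463.55 + 21105.42 = 116600.41
Index = 145091.23 / 116600.41 × 100 = 124.4346

124.43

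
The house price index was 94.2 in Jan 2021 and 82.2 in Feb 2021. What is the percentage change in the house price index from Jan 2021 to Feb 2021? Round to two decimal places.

-12.74%

Change = (82.2 − 94.2) / 94.2 × 100
       = -12.0 / 94.2 × 100 = -12.7389%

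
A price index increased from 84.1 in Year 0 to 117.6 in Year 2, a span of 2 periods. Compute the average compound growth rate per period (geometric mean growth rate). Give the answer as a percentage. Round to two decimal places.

18.25%

Growth factor = (117.6/84.1)^(1/2) = (1.398335)^(1/2) = 1.182512
Growth rate = 1.182512 − 1 = 0.182512 = 18.2512%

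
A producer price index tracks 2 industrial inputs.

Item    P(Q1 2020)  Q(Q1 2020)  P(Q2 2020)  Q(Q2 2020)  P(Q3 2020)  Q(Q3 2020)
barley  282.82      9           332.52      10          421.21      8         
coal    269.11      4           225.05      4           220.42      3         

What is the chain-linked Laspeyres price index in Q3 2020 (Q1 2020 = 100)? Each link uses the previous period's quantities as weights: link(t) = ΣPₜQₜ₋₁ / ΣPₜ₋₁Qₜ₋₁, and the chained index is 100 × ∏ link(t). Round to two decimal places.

Link Q1 2020→Q2 2020:
ΣP(Q2 2020)Q(Q1 2020) = 332.52×9 + 225.05×4 = 2992.68 + 900.2 = 3892.88
ΣP(Q1 2020)Q(Q1 2020) = 282.82×9 + 269.11×4 = 2545.38 + 1076.44 = 3621.82
link = 3892.88/3621.82 = 1.074841
Link Q2 2020→Q3 2020:
ΣP(Q3 2020)Q(Q2 2020) = 421.21×10 + 220.42×4 = 4212.1 + 881.68 = 5093.78
ΣP(Q2 2020)Q(Q2 2020) = 332.52×10 + 225.05×4 = 3325.2 + 900.2 = 4225.4
link = 5093.78/4225.4 = 1.205514
Chained index = 100 × 1.074841 × 1.205514 = 129.5736

129.57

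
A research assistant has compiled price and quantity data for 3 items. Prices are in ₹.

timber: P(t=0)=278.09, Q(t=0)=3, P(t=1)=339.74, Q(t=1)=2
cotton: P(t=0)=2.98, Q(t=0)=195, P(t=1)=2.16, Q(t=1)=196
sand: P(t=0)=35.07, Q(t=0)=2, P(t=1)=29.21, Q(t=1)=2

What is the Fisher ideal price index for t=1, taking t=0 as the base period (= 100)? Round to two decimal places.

98.39

Laspeyres component (base-period weights):
ΣP(t=1)Q(t=0) = 339.74×3 + 2.16×195 + 29.21×2 = 1019.22 + 421.2 + 58.42 = 1498.84
ΣP(t=0)Q(t=0) = 278.09×3 + 2.98×195 + 35.07×2 = 834.27 + 581.1 + 70.14 = 1485.51
L = 1498.84 / 1485.51 × 100 = 100.8973
Paasche component (current-period weights):
ΣP(t=1)Q(t=1) = 339.74×2 + 2.16×196 + 29.21×2 = 679.48 + 423.36 + 58.42 = 1161.26
ΣP(t=0)Q(t=1) = 278.09×2 + 2.98×196 + 35.07×2 = 556.18 + 584.08 + 70.14 = 1210.4
P = 1161.26 / 1210.4 × 100 = 95.9402
Fisher = √(L × P) = √(100.8973 × 95.9402) = 98.3875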